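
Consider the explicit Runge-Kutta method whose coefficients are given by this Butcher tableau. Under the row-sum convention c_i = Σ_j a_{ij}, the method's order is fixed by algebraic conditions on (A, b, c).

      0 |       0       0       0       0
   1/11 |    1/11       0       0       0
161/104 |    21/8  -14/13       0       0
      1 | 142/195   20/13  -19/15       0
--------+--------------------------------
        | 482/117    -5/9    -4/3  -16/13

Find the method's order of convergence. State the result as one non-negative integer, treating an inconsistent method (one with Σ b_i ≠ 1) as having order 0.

1

b = (482/117, -5/9, -4/3, -16/13)
c = (0, 1/11, 161/104, 1)
Ac = (0, 0, -14/143, -31249/17160)
Σ b_i: 482/117·1 + (-5/9)·1 + (-4/3)·1 + (-16/13)·1 = 1 ✓
b·c: (-5/9)·1/11 + (-4/3)·161/104 + (-16/13)·1 = -8611/2574 ≠ 1/2 ⇒ order 1.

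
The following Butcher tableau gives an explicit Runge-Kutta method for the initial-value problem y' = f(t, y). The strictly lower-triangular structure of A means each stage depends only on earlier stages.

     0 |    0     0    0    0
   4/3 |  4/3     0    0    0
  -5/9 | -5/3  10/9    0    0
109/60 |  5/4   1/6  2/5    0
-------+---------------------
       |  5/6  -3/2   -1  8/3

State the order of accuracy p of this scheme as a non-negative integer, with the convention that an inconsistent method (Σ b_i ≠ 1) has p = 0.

1

b = (5/6, -3/2, -1, 8/3)
c = (0, 4/3, -5/9, 109/60)
Ac = (0, 0, 40/27, 0)
Σ b_i: 5/6·1 + (-3/2)·1 + (-1)·1 + 8/3·1 = 1 ✓
b·c: (-3/2)·4/3 + (-1)·(-5/9) + 8/3·109/60 = 17/5 ≠ 1/2 ⇒ order 1.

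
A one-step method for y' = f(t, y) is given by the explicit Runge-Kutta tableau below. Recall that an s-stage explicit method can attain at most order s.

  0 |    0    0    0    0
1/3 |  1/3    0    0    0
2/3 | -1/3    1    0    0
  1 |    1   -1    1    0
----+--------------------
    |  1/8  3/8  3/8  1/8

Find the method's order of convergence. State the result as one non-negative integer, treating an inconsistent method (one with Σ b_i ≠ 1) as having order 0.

b = (1/8, 3/8, 3/8, 1/8)
c = (0, 1/3, 2/3, 1)
Ac = (0, 0, 1/3, 1/3)
Σ b_i: 1/8·1 + 3/8·1 + 3/8·1 + 1/8·1 = 1 ✓
b·c: 3/8·1/3 + 3/8·2/3 + 1/8·1 = 1/2 ✓
b·c²: 3/8·1/9 + 3/8·4/9 + 1/8·1 = 1/3 ✓
b·Ac: 3/8·1/3 + 1/8·1/3 = 1/6 ✓
b·c³: 3/8·1/27 + 3/8·8/27 + 1/8·1 = 1/4 ✓
b·(c∘Ac): 3/8·2/9 + 1/8·1/3 = 1/8 ✓
b·Ac²: 3/8·1/9 + 1/8·1/3 = 1/12 ✓
b·A²c: 1/8·1/3 = 1/24 ✓; 4 stages ⇒ order 4.

4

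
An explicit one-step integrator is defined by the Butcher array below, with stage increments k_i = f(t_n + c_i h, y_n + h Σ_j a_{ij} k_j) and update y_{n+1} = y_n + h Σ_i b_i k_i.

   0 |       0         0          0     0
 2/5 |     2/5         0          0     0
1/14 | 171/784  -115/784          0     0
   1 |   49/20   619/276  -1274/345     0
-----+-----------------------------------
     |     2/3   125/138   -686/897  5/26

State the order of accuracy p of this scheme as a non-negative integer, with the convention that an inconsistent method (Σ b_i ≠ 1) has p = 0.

b = (2/3, 125/138, -686/897, 5/26)
c = (0, 2/5, 1/14, 1)
Ac = (0, 0, -23/392, 19/30)
Σ b_i: 2/3·1 + 125/138·1 + (-686/897)·1 + 5/26·1 = 1 ✓
b·c: 125/138·2/5 + (-686/897)·1/14 + 5/26·1 = 1/2 ✓
b·c²: 125/138·4/25 + (-686/897)·1/196 + 5/26·1 = 1/3 ✓
b·Ac: (-686/897)·(-23/392) + 5/26·19/30 = 1/6 ✓
b·c³: 125/138·8/125 + (-686/897)·1/2744 + 5/26·1 = 1/4 ✓
b·(c∘Ac): (-686/897)·(-23/5488) + 5/26·19/30 = 1/8 ✓
b·Ac²: (-686/897)·(-23/980) + 5/26·17/50 = 1/12 ✓
b·A²c: 5/26·13/60 = 1/24 ✓; 4 stages ⇒ order 4.

4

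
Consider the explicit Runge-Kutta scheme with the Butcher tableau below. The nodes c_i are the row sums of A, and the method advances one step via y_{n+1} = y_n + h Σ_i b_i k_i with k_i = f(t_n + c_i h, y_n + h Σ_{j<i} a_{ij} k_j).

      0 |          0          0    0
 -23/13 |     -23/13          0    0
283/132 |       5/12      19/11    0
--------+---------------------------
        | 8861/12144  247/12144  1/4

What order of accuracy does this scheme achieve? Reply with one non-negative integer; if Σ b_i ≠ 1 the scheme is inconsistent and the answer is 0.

2

b = (8861/12144, 247/12144, 1/4)
c = (0, -23/13, 283/132)
Ac = (0, 0, -437/143)
Σ b_i: 8861/12144·1 + 247/12144·1 + 1/4·1 = 1 ✓
b·c: 247/12144·(-23/13) + 1/4·283/132 = 1/2 ✓
b·c²: 247/12144·529/169 + 1/4·80089/17424 = 1098841/906048 ≠ 1/3 ⇒ order 2.
b·Ac: 1/4·(-437/143) = -437/572 ≠ 1/6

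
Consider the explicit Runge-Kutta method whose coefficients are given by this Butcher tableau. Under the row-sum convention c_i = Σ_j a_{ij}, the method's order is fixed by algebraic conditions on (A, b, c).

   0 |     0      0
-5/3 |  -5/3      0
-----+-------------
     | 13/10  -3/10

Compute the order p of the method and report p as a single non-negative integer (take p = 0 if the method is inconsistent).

2

b = (13/10, -3/10)
c = (0, -5/3)
Σ b_i: 13/10·1 + (-3/10)·1 = 1 ✓
b·c: (-3/10)·(-5/3) = 1/2 ✓; 2 stages ⇒ order 2.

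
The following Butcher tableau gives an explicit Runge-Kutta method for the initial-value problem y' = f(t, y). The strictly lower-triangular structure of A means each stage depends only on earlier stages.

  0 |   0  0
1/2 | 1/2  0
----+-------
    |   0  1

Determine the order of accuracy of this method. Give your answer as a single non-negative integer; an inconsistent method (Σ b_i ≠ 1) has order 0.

2

b = (0, 1)
c = (0, 1/2)
Σ b_i: 1·1 = 1 ✓
b·c: 1·1/2 = 1/2 ✓; 2 stages ⇒ order 2.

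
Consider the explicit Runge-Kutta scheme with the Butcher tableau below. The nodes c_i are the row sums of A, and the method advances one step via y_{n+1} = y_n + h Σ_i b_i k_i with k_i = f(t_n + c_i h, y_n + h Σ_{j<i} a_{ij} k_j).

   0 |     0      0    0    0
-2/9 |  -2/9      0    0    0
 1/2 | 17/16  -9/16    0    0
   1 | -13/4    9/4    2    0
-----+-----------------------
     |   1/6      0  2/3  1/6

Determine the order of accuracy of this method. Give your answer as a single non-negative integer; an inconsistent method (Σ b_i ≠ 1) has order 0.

4

b = (1/6, 0, 2/3, 1/6)
c = (0, -2/9, 1/2, 1)
Ac = (0, 0, 1/8, 1/2)
Σ b_i: 1/6·1 + 2/3·1 + 1/6·1 = 1 ✓
b·c: 2/3·1/2 + 1/6·1 = 1/2 ✓
b·c²: 2/3·1/4 + 1/6·1 = 1/3 ✓
b·Ac: 2/3·1/8 + 1/6·1/2 = 1/6 ✓
b·c³: 2/3·1/8 + 1/6·1 = 1/4 ✓
b·(c∘Ac): 2/3·1/16 + 1/6·1/2 = 1/8 ✓
b·Ac²: 2/3·(-1/36) + 1/6·11/18 = 1/12 ✓
b·A²c: 1/6·1/4 = 1/24 ✓; 4 stages ⇒ order 4.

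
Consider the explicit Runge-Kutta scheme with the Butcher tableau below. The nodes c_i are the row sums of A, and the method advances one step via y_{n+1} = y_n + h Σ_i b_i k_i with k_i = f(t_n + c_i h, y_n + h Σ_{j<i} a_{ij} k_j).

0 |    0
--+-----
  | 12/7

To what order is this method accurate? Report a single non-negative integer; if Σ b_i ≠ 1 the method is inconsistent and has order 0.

b = (12/7)
c = (0)
Σ b_i: 12/7·1 = 12/7 ≠ 1 ⇒ order 0.

0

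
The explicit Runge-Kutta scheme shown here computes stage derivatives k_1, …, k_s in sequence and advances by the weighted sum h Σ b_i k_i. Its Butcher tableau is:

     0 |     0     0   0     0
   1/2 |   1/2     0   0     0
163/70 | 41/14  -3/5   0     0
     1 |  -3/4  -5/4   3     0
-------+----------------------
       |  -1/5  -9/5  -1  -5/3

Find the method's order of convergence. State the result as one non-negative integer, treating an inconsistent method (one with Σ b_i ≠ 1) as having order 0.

0

b = (-1/5, -9/5, -1, -5/3)
c = (0, 1/2, 163/70, 1)
Ac = (0, 0, -3/10, 1781/280)
Σ b_i: (-1/5)·1 + (-9/5)·1 + (-1)·1 + (-5/3)·1 = -14/3 ≠ 1 ⇒ order 0.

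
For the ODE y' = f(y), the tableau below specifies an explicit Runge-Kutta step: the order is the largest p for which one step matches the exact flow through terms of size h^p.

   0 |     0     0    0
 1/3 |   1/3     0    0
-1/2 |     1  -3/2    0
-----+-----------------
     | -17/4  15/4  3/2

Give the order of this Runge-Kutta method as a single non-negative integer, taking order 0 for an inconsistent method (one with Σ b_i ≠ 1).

2

b = (-17/4, 15/4, 3/2)
c = (0, 1/3, -1/2)
Ac = (0, 0, -1/2)
Σ b_i: (-17/4)·1 + 15/4·1 + 3/2·1 = 1 ✓
b·c: 15/4·1/3 + 3/2·(-1/2) = 1/2 ✓
b·c²: 15/4·1/9 + 3/2·1/4 = 19/24 ≠ 1/3 ⇒ order 2.
b·Ac: 3/2·(-1/2) = -3/4 ≠ 1/6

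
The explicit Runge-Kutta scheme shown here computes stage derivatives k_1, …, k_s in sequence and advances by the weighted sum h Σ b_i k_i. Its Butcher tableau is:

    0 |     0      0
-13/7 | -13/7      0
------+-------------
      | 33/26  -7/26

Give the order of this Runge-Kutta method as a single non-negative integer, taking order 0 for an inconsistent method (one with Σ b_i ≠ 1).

2

b = (33/26, -7/26)
c = (0, -13/7)
Σ b_i: 33/26·1 + (-7/26)·1 = 1 ✓
b·c: (-7/26)·(-13/7) = 1/2 ✓; 2 stages ⇒ order 2.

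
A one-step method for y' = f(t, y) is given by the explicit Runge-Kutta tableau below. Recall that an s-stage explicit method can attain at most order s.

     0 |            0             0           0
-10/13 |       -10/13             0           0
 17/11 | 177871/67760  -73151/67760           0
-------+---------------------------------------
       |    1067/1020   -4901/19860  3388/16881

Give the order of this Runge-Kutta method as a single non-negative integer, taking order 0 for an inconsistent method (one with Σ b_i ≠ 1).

3

b = (1067/1020, -4901/19860, 3388/16881)
c = (0, -10/13, 17/11)
Ac = (0, 0, 5627/6776)
Σ b_i: 1067/1020·1 + (-4901/19860)·1 + 3388/16881·1 = 1 ✓
b·c: (-4901/19860)·(-10/13) + 3388/16881·17/11 = 1/2 ✓
b·c²: (-4901/19860)·100/169 + 3388/16881·289/121 = 1/3 ✓
b·Ac: 3388/16881·5627/6776 = 1/6 ✓; 3 stages ⇒ order 3.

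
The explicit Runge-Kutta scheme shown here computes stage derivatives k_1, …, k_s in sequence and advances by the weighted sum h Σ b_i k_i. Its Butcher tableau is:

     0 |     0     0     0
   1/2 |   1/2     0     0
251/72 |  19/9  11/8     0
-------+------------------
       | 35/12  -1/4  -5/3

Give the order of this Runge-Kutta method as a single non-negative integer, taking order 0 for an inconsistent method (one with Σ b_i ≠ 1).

b = (35/12, -1/4, -5/3)
c = (0, 1/2, 251/72)
Ac = (0, 0, 11/16)
Σ b_i: 35/12·1 + (-1/4)·1 + (-5/3)·1 = 1 ✓
b·c: (-1/4)·1/2 + (-5/3)·251/72 = -641/108 ≠ 1/2 ⇒ order 1.

1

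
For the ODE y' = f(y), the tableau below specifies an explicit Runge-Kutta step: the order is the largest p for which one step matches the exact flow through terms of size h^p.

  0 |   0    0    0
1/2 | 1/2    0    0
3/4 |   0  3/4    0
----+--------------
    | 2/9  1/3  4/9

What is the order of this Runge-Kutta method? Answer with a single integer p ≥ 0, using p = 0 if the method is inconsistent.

3

b = (2/9, 1/3, 4/9)
c = (0, 1/2, 3/4)
Ac = (0, 0, 3/8)
Σ b_i: 2/9·1 + 1/3·1 + 4/9·1 = 1 ✓
b·c: 1/3·1/2 + 4/9·3/4 = 1/2 ✓
b·c²: 1/3·1/4 + 4/9·9/16 = 1/3 ✓
b·Ac: 4/9·3/8 = 1/6 ✓; 3 stages ⇒ order 3.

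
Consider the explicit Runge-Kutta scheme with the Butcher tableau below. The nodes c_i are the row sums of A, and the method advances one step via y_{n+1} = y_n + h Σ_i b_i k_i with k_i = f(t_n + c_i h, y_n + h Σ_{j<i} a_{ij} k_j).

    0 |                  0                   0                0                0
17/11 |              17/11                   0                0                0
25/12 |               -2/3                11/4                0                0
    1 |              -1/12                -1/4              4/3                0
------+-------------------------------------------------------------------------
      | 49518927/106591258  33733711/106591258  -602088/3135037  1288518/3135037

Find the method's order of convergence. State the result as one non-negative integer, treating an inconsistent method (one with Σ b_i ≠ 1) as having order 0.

3

b = (49518927/106591258, 33733711/106591258, -602088/3135037, 1288518/3135037)
c = (0, 17/11, 25/12, 1)
Ac = (0, 0, 17/4, 947/396)
Σ b_i: 49518927/106591258·1 + 33733711/106591258·1 + (-602088/3135037)·1 + 1288518/3135037·1 = 1 ✓
b·c: 33733711/106591258·17/11 + (-602088/3135037)·25/12 + 1288518/3135037·1 = 1/2 ✓
b·c²: 33733711/106591258·289/121 + (-602088/3135037)·625/144 + 1288518/3135037·1 = 1/3 ✓
b·Ac: (-602088/3135037)·17/4 + 1288518/3135037·947/396 = 1/6 ✓
b·c³: 33733711/106591258·4913/1331 + (-602088/3135037)·15625/1728 + 1288518/3135037·1 = -390780305/2482949304 ≠ 1/4 ⇒ order 3.
b·(c∘Ac): (-602088/3135037)·425/48 + 1288518/3135037·947/396 = -6748822/9405111 ≠ 1/8
b·Ac²: (-602088/3135037)·289/44 + 1288518/3135037·33911/6534 = 270536731/310368663 ≠ 1/12
b·A²c: 1288518/3135037·17/3 = 7301602/3135037 ≠ 1/24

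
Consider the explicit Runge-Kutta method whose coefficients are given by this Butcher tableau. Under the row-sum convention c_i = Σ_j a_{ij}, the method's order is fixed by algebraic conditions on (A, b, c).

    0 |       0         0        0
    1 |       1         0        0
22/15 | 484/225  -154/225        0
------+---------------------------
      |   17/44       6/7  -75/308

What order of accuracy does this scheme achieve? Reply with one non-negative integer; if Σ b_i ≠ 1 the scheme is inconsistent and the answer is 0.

b = (17/44, 6/7, -75/308)
c = (0, 1, 22/15)
Ac = (0, 0, -154/225)
Σ b_i: 17/44·1 + 6/7·1 + (-75/308)·1 = 1 ✓
b·c: 6/7·1 + (-75/308)·22/15 = 1/2 ✓
b·c²: 6/7·1 + (-75/308)·484/225 = 1/3 ✓
b·Ac: (-75/308)·(-154/225) = 1/6 ✓; 3 stages ⇒ order 3.

3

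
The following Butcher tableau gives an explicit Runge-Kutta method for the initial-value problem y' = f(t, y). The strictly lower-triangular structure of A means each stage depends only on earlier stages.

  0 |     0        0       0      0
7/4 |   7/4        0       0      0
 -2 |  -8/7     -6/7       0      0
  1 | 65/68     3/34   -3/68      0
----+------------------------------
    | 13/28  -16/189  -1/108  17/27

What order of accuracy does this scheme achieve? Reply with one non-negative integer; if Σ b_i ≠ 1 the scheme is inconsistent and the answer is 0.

4

b = (13/28, -16/189, -1/108, 17/27)
c = (0, 7/4, -2, 1)
Ac = (0, 0, -3/2, 33/136)
Σ b_i: 13/28·1 + (-16/189)·1 + (-1/108)·1 + 17/27·1 = 1 ✓
b·c: (-16/189)·7/4 + (-1/108)·(-2) + 17/27·1 = 1/2 ✓
b·c²: (-16/189)·49/16 + (-1/108)·4 + 17/27·1 = 1/3 ✓
b·Ac: (-1/108)·(-3/2) + 17/27·33/136 = 1/6 ✓
b·c³: (-16/189)·343/64 + (-1/108)·(-8) + 17/27·1 = 1/4 ✓
b·(c∘Ac): (-1/108)·3 + 17/27·33/136 = 1/8 ✓
b·Ac²: (-1/108)·(-21/8) + 17/27·3/32 = 1/12 ✓
b·A²c: 17/27·9/136 = 1/24 ✓; 4 stages ⇒ order 4.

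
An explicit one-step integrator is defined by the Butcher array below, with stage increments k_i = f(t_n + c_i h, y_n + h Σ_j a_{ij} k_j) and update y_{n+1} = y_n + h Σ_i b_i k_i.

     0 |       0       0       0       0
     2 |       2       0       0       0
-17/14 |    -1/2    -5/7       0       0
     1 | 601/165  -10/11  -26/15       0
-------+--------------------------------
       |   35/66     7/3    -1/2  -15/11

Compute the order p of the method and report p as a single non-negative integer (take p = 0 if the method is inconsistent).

b = (35/66, 7/3, -1/2, -15/11)
c = (0, 2, -17/14, 1)
Ac = (0, 0, -10/7, 331/1155)
Σ b_i: 35/66·1 + 7/3·1 + (-1/2)·1 + (-15/11)·1 = 1 ✓
b·c: 7/3·2 + (-1/2)·(-17/14) + (-15/11)·1 = 3613/924 ≠ 1/2 ⇒ order 1.

1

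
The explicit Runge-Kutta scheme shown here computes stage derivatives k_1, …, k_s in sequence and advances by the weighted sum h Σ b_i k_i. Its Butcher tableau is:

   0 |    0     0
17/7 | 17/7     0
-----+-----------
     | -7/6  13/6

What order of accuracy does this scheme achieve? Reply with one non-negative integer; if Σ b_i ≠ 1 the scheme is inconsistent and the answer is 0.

1

b = (-7/6, 13/6)
c = (0, 17/7)
Σ b_i: (-7/6)·1 + 13/6·1 = 1 ✓
b·c: 13/6·17/7 = 221/42 ≠ 1/2 ⇒ order 1.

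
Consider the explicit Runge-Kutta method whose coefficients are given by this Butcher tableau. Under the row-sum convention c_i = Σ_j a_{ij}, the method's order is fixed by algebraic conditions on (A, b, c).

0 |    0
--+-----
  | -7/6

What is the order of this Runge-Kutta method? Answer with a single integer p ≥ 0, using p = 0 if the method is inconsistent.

b = (-7/6)
c = (0)
Σ b_i: (-7/6)·1 = -7/6 ≠ 1 ⇒ order 0.

0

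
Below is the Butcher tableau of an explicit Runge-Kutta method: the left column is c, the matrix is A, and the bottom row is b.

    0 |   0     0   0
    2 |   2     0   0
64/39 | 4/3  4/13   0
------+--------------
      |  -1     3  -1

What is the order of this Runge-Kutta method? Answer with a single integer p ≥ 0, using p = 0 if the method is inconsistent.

1

b = (-1, 3, -1)
c = (0, 2, 64/39)
Ac = (0, 0, 8/13)
Σ b_i: (-1)·1 + 3·1 + (-1)·1 = 1 ✓
b·c: 3·2 + (-1)·64/39 = 170/39 ≠ 1/2 ⇒ order 1.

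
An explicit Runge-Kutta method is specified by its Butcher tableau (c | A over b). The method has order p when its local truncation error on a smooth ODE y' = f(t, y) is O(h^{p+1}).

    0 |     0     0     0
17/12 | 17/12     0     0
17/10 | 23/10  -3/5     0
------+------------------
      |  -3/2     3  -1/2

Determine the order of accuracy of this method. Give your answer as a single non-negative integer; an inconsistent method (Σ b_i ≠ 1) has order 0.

b = (-3/2, 3, -1/2)
c = (0, 17/12, 17/10)
Ac = (0, 0, -17/20)
Σ b_i: (-3/2)·1 + 3·1 + (-1/2)·1 = 1 ✓
b·c: 3·17/12 + (-1/2)·17/10 = 17/5 ≠ 1/2 ⇒ order 1.

1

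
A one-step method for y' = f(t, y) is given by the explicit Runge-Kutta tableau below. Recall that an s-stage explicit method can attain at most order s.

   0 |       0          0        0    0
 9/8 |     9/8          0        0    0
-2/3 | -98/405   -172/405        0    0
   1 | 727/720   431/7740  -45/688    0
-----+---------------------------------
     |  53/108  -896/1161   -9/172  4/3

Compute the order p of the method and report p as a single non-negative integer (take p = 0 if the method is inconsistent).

4

b = (53/108, -896/1161, -9/172, 4/3)
c = (0, 9/8, -2/3, 1)
Ac = (0, 0, -43/90, 17/160)
Σ b_i: 53/108·1 + (-896/1161)·1 + (-9/172)·1 + 4/3·1 = 1 ✓
b·c: (-896/1161)·9/8 + (-9/172)·(-2/3) + 4/3·1 = 1/2 ✓
b·c²: (-896/1161)·81/64 + (-9/172)·4/9 + 4/3·1 = 1/3 ✓
b·Ac: (-9/172)·(-43/90) + 4/3·17/160 = 1/6 ✓
b·c³: (-896/1161)·729/512 + (-9/172)·(-8/27) + 4/3·1 = 1/4 ✓
b·(c∘Ac): (-9/172)·43/135 + 4/3·17/160 = 1/8 ✓
b·Ac²: (-9/172)·(-43/80) + 4/3·53/1280 = 1/12 ✓
b·A²c: 4/3·1/32 = 1/24 ✓; 4 stages ⇒ order 4.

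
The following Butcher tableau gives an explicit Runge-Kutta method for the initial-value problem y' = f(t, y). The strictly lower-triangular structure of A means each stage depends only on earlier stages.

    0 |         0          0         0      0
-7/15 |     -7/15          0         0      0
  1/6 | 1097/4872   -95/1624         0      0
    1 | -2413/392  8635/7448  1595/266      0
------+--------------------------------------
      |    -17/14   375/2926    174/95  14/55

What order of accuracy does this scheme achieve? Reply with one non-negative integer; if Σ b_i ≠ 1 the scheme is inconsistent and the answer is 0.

b = (-17/14, 375/2926, 174/95, 14/55)
c = (0, -7/15, 1/6, 1)
Ac = (0, 0, 19/696, 11/24)
Σ b_i: (-17/14)·1 + 375/2926·1 + 174/95·1 + 14/55·1 = 1 ✓
b·c: 375/2926·(-7/15) + 174/95·1/6 + 14/55·1 = 1/2 ✓
b·c²: 375/2926·49/225 + 174/95·1/36 + 14/55·1 = 1/3 ✓
b·Ac: 174/95·19/696 + 14/55·11/24 = 1/6 ✓
b·c³: 375/2926·(-343/3375) + 174/95·1/216 + 14/55·1 = 1/4 ✓
b·(c∘Ac): 174/95·19/4176 + 14/55·11/24 = 1/8 ✓
b·Ac²: 174/95·(-133/10440) + 14/55·44/105 = 1/12 ✓
b·A²c: 14/55·55/336 = 1/24 ✓; 4 stages ⇒ order 4.

4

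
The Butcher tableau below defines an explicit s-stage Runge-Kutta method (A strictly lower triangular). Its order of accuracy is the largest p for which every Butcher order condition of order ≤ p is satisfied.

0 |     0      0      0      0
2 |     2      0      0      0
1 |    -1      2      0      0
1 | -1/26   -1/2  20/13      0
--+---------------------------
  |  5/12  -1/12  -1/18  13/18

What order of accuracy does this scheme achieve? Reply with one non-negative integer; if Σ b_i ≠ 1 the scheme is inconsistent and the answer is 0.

b = (5/12, -1/12, -1/18, 13/18)
c = (0, 2, 1, 1)
Ac = (0, 0, 4, 7/13)
Σ b_i: 5/12·1 + (-1/12)·1 + (-1/18)·1 + 13/18·1 = 1 ✓
b·c: (-1/12)·2 + (-1/18)·1 + 13/18·1 = 1/2 ✓
b·c²: (-1/12)·4 + (-1/18)·1 + 13/18·1 = 1/3 ✓
b·Ac: (-1/18)·4 + 13/18·7/13 = 1/6 ✓
b·c³: (-1/12)·8 + (-1/18)·1 + 13/18·1 = 0 ≠ 1/4 ⇒ order 3.
b·(c∘Ac): (-1/18)·4 + 13/18·7/13 = 1/6 ≠ 1/8
b·Ac²: (-1/18)·8 + 13/18·(-6/13) = -7/9 ≠ 1/12
b·A²c: 13/18·80/13 = 40/9 ≠ 1/24

3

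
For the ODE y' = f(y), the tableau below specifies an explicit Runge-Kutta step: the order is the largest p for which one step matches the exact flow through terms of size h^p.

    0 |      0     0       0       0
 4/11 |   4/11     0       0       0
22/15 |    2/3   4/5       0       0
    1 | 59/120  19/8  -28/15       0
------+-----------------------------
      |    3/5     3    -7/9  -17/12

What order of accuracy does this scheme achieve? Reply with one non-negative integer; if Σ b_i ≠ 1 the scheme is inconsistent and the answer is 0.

0

b = (3/5, 3, -7/9, -17/12)
c = (0, 4/11, 22/15, 1)
Ac = (0, 0, 16/55, -9277/4950)
Σ b_i: 3/5·1 + 3·1 + (-7/9)·1 + (-17/12)·1 = 253/180 ≠ 1 ⇒ order 0.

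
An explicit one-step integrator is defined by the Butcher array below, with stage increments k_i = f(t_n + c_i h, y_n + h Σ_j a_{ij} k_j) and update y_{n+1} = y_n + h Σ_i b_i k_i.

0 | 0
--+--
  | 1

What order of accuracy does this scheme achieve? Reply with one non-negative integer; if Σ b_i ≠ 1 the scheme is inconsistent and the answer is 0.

b = (1)
c = (0)
Σ b_i: 1·1 = 1 ✓; 1 stage ⇒ order 1.

1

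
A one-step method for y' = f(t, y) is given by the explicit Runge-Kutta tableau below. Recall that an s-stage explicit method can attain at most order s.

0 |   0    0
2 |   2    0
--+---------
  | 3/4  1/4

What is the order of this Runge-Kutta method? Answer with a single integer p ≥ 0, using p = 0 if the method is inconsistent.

b = (3/4, 1/4)
c = (0, 2)
Σ b_i: 3/4·1 + 1/4·1 = 1 ✓
b·c: 1/4·2 = 1/2 ✓; 2 stages ⇒ order 2.

2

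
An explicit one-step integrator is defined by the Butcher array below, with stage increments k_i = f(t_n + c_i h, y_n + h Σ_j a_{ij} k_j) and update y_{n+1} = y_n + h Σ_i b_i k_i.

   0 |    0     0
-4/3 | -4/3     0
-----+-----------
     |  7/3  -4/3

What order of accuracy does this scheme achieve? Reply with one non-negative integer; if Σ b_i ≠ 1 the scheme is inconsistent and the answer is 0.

b = (7/3, -4/3)
c = (0, -4/3)
Σ b_i: 7/3·1 + (-4/3)·1 = 1 ✓
b·c: (-4/3)·(-4/3) = 16/9 ≠ 1/2 ⇒ order 1.

1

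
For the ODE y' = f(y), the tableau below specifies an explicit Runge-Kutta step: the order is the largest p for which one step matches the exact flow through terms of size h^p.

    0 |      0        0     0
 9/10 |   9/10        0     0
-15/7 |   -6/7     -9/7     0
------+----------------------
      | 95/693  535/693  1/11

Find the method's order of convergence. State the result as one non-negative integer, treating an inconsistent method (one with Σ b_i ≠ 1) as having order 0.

2

b = (95/693, 535/693, 1/11)
c = (0, 9/10, -15/7)
Ac = (0, 0, -81/70)
Σ b_i: 95/693·1 + 535/693·1 + 1/11·1 = 1 ✓
b·c: 535/693·9/10 + 1/11·(-15/7) = 1/2 ✓
b·c²: 535/693·81/100 + 1/11·225/49 = 11241/10780 ≠ 1/3 ⇒ order 2.
b·Ac: 1/11·(-81/70) = -81/770 ≠ 1/6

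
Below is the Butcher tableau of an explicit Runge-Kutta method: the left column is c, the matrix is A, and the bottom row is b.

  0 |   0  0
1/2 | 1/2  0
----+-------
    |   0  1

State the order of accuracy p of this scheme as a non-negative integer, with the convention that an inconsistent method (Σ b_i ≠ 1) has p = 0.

b = (0, 1)
c = (0, 1/2)
Σ b_i: 1·1 = 1 ✓
b·c: 1·1/2 = 1/2 ✓; 2 stages ⇒ order 2.

2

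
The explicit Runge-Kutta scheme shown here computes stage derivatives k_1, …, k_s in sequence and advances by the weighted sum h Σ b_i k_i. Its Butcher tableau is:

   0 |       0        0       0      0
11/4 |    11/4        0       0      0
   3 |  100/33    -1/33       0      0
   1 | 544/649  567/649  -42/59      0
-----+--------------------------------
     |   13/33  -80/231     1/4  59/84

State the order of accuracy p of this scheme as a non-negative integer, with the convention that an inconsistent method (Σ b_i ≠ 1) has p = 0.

4

b = (13/33, -80/231, 1/4, 59/84)
c = (0, 11/4, 3, 1)
Ac = (0, 0, -1/12, 63/236)
Σ b_i: 13/33·1 + (-80/231)·1 + 1/4·1 + 59/84·1 = 1 ✓
b·c: (-80/231)·11/4 + 1/4·3 + 59/84·1 = 1/2 ✓
b·c²: (-80/231)·121/16 + 1/4·9 + 59/84·1 = 1/3 ✓
b·Ac: 1/4·(-1/12) + 59/84·63/236 = 1/6 ✓
b·c³: (-80/231)·1331/64 + 1/4·27 + 59/84·1 = 1/4 ✓
b·(c∘Ac): 1/4·(-1/4) + 59/84·63/236 = 1/8 ✓
b·Ac²: 1/4·(-11/48) + 59/84·189/944 = 1/12 ✓
b·A²c: 59/84·7/118 = 1/24 ✓; 4 stages ⇒ order 4.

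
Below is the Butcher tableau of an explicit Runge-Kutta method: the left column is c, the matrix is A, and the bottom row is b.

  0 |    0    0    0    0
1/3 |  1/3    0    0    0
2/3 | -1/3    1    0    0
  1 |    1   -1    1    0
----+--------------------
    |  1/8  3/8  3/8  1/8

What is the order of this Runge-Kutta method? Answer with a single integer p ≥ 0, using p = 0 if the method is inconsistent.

b = (1/8, 3/8, 3/8, 1/8)
c = (0, 1/3, 2/3, 1)
Ac = (0, 0, 1/3, 1/3)
Σ b_i: 1/8·1 + 3/8·1 + 3/8·1 + 1/8·1 = 1 ✓
b·c: 3/8·1/3 + 3/8·2/3 + 1/8·1 = 1/2 ✓
b·c²: 3/8·1/9 + 3/8·4/9 + 1/8·1 = 1/3 ✓
b·Ac: 3/8·1/3 + 1/8·1/3 = 1/6 ✓
b·c³: 3/8·1/27 + 3/8·8/27 + 1/8·1 = 1/4 ✓
b·(c∘Ac): 3/8·2/9 + 1/8·1/3 = 1/8 ✓
b·Ac²: 3/8·1/9 + 1/8·1/3 = 1/12 ✓
b·A²c: 1/8·1/3 = 1/24 ✓; 4 stages ⇒ order 4.

4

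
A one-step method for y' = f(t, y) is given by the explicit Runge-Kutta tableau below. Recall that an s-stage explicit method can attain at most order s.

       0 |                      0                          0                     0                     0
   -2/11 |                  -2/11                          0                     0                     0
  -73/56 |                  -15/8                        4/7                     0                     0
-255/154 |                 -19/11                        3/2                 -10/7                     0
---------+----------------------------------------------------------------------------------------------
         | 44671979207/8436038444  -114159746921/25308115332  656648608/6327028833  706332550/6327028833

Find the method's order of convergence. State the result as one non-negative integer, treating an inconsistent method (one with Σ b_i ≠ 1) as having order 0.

3

b = (44671979207/8436038444, -114159746921/25308115332, 656648608/6327028833, 706332550/6327028833)
c = (0, -2/11, -73/56, -255/154)
Ac = (0, 0, -8/77, 3427/2156)
Σ b_i: 44671979207/8436038444·1 + (-114159746921/25308115332)·1 + 656648608/6327028833·1 + 706332550/6327028833·1 = 1 ✓
b·c: (-114159746921/25308115332)·(-2/11) + 656648608/6327028833·(-73/56) + 706332550/6327028833·(-255/154) = 1/2 ✓
b·c²: (-114159746921/25308115332)·4/121 + 656648608/6327028833·5329/3136 + 706332550/6327028833·65025/23716 = 1/3 ✓
b·Ac: 656648608/6327028833·(-8/77) + 706332550/6327028833·3427/2156 = 1/6 ✓
b·c³: (-114159746921/25308115332)·(-8/1331) + 656648608/6327028833·(-389017/175616) + 706332550/6327028833·(-16581375/3652264) = -2897422975493/4083042606896 ≠ 1/4 ⇒ order 3.
b·(c∘Ac): 656648608/6327028833·73/539 + 706332550/6327028833·(-873885/332024) = -545199671477/1948724880564 ≠ 1/8
b·Ac²: 656648608/6327028833·16/847 + 706332550/6327028833·(-3158189/1328096) = -684680794519/2598299840752 ≠ 1/12
b·A²c: 706332550/6327028833·80/539 = 104836000/6327028833 ≠ 1/24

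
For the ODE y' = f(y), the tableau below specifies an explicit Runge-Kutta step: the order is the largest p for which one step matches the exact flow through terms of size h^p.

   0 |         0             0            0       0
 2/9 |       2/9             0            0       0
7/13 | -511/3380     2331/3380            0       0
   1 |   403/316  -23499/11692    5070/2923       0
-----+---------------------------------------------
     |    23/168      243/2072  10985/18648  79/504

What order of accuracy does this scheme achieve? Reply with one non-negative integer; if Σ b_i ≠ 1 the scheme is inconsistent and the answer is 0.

b = (23/168, 243/2072, 10985/18648, 79/504)
c = (0, 2/9, 7/13, 1)
Ac = (0, 0, 259/1690, 77/158)
Σ b_i: 23/168·1 + 243/2072·1 + 10985/18648·1 + 79/504·1 = 1 ✓
b·c: 243/2072·2/9 + 10985/18648·7/13 + 79/504·1 = 1/2 ✓
b·c²: 243/2072·4/81 + 10985/18648·49/169 + 79/504·1 = 1/3 ✓
b·Ac: 10985/18648·259/1690 + 79/504·77/158 = 1/6 ✓
b·c³: 243/2072·8/729 + 10985/18648·343/2197 + 79/504·1 = 1/4 ✓
b·(c∘Ac): 10985/18648·1813/21970 + 79/504·77/158 = 1/8 ✓
b·Ac²: 10985/18648·259/7605 + 79/504·287/711 = 1/12 ✓
b·A²c: 79/504·21/79 = 1/24 ✓; 4 stages ⇒ order 4.

4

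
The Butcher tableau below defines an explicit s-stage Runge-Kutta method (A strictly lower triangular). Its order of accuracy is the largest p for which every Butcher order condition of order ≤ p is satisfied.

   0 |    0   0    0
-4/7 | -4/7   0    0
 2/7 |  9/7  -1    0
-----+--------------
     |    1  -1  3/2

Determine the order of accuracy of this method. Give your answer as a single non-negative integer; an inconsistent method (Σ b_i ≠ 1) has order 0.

0

b = (1, -1, 3/2)
c = (0, -4/7, 2/7)
Ac = (0, 0, 4/7)
Σ b_i: 1·1 + (-1)·1 + 3/2·1 = 3/2 ≠ 1 ⇒ order 0.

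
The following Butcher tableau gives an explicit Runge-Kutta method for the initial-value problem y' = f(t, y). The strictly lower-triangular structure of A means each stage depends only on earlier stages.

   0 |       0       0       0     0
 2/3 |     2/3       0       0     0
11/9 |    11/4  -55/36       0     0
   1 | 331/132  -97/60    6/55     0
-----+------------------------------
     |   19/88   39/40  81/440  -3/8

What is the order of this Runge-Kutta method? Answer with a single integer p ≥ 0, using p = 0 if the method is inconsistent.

b = (19/88, 39/40, 81/440, -3/8)
c = (0, 2/3, 11/9, 1)
Ac = (0, 0, -55/54, -17/18)
Σ b_i: 19/88·1 + 39/40·1 + 81/440·1 + (-3/8)·1 = 1 ✓
b·c: 39/40·2/3 + 81/440·11/9 + (-3/8)·1 = 1/2 ✓
b·c²: 39/40·4/9 + 81/440·121/81 + (-3/8)·1 = 1/3 ✓
b·Ac: 81/440·(-55/54) + (-3/8)·(-17/18) = 1/6 ✓
b·c³: 39/40·8/27 + 81/440·1331/729 + (-3/8)·1 = 1/4 ✓
b·(c∘Ac): 81/440·(-605/486) + (-3/8)·(-17/18) = 1/8 ✓
b·Ac²: 81/440·(-55/81) + (-3/8)·(-5/9) = 1/12 ✓
b·A²c: (-3/8)·(-1/9) = 1/24 ✓; 4 stages ⇒ order 4.

4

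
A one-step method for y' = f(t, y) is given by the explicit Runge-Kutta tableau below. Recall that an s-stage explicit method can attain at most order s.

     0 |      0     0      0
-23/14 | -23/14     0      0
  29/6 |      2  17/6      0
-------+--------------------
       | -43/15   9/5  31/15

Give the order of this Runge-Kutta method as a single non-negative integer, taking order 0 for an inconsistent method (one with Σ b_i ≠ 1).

1

b = (-43/15, 9/5, 31/15)
c = (0, -23/14, 29/6)
Ac = (0, 0, -391/84)
Σ b_i: (-43/15)·1 + 9/5·1 + 31/15·1 = 1 ✓
b·c: 9/5·(-23/14) + 31/15·29/6 = 443/63 ≠ 1/2 ⇒ order 1.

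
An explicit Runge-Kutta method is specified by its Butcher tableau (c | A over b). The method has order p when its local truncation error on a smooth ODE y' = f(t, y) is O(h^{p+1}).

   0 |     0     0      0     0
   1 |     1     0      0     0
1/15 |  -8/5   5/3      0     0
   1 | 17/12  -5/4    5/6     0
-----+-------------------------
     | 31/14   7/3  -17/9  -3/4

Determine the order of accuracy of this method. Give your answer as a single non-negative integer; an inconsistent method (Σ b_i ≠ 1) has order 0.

b = (31/14, 7/3, -17/9, -3/4)
c = (0, 1, 1/15, 1)
Ac = (0, 0, 5/3, -43/36)
Σ b_i: 31/14·1 + 7/3·1 + (-17/9)·1 + (-3/4)·1 = 481/252 ≠ 1 ⇒ order 0.

0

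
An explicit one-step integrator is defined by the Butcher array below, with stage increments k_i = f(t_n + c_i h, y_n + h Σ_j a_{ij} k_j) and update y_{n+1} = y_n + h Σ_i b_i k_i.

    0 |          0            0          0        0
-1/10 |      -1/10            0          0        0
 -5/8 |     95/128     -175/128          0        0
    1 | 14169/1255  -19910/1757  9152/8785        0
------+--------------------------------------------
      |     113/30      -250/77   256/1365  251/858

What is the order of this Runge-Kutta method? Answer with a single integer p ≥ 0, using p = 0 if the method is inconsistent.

4

b = (113/30, -250/77, 256/1365, 251/858)
c = (0, -1/10, -5/8, 1)
Ac = (0, 0, 35/256, 121/251)
Σ b_i: 113/30·1 + (-250/77)·1 + 256/1365·1 + 251/858·1 = 1 ✓
b·c: (-250/77)·(-1/10) + 256/1365·(-5/8) + 251/858·1 = 1/2 ✓
b·c²: (-250/77)·1/100 + 256/1365·25/64 + 251/858·1 = 1/3 ✓
b·Ac: 256/1365·35/256 + 251/858·121/251 = 1/6 ✓
b·c³: (-250/77)·(-1/1000) + 256/1365·(-125/512) + 251/858·1 = 1/4 ✓
b·(c∘Ac): 256/1365·(-175/2048) + 251/858·121/251 = 1/8 ✓
b·Ac²: 256/1365·(-7/512) + 251/858·737/2510 = 1/12 ✓
b·A²c: 251/858·143/1004 = 1/24 ✓; 4 stages ⇒ order 4.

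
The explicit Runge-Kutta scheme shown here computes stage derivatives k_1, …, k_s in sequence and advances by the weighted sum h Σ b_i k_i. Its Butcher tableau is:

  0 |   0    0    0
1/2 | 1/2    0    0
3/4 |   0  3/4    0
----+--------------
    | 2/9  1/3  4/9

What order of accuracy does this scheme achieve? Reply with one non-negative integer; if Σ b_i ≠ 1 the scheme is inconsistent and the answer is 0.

b = (2/9, 1/3, 4/9)
c = (0, 1/2, 3/4)
Ac = (0, 0, 3/8)
Σ b_i: 2/9·1 + 1/3·1 + 4/9·1 = 1 ✓
b·c: 1/3·1/2 + 4/9·3/4 = 1/2 ✓
b·c²: 1/3·1/4 + 4/9·9/16 = 1/3 ✓
b·Ac: 4/9·3/8 = 1/6 ✓; 3 stages ⇒ order 3.

3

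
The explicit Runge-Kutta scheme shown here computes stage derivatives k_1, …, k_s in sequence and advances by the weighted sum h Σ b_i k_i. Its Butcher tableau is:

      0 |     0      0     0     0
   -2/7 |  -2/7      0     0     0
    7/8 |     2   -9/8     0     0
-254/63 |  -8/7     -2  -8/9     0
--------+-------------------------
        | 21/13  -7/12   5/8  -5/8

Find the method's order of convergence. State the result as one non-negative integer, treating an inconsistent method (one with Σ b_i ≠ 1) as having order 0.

0

b = (21/13, -7/12, 5/8, -5/8)
c = (0, -2/7, 7/8, -254/63)
Ac = (0, 0, 9/28, -13/63)
Σ b_i: 21/13·1 + (-7/12)·1 + 5/8·1 + (-5/8)·1 = 161/156 ≠ 1 ⇒ order 0.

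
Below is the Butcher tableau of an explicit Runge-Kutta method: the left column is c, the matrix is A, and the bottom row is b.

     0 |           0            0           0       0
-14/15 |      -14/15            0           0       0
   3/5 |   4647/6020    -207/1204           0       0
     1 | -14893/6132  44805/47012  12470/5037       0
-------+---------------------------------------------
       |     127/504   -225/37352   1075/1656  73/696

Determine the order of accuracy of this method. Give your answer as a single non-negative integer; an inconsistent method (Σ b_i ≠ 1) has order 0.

b = (127/504, -225/37352, 1075/1656, 73/696)
c = (0, -14/15, 3/5, 1)
Ac = (0, 0, 69/430, 87/146)
Σ b_i: 127/504·1 + (-225/37352)·1 + 1075/1656·1 + 73/696·1 = 1 ✓
b·c: (-225/37352)·(-14/15) + 1075/1656·3/5 + 73/696·1 = 1/2 ✓
b·c²: (-225/37352)·196/225 + 1075/1656·9/25 + 73/696·1 = 1/3 ✓
b·Ac: 1075/1656·69/430 + 73/696·87/146 = 1/6 ✓
b·c³: (-225/37352)·(-2744/3375) + 1075/1656·27/125 + 73/696·1 = 1/4 ✓
b·(c∘Ac): 1075/1656·207/2150 + 73/696·87/146 = 1/8 ✓
b·Ac²: 1075/1656·(-161/1075) + 73/696·377/219 = 1/12 ✓
b·A²c: 73/696·29/73 = 1/24 ✓; 4 stages ⇒ order 4.

4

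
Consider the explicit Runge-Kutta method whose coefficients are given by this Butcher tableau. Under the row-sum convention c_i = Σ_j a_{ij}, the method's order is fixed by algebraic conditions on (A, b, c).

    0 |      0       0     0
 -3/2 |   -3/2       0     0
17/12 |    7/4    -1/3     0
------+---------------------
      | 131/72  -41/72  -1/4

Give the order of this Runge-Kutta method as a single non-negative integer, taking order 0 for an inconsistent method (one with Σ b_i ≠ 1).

2

b = (131/72, -41/72, -1/4)
c = (0, -3/2, 17/12)
Ac = (0, 0, 1/2)
Σ b_i: 131/72·1 + (-41/72)·1 + (-1/4)·1 = 1 ✓
b·c: (-41/72)·(-3/2) + (-1/4)·17/12 = 1/2 ✓
b·c²: (-41/72)·9/4 + (-1/4)·289/144 = -1027/576 ≠ 1/3 ⇒ order 2.
b·Ac: (-1/4)·1/2 = -1/8 ≠ 1/6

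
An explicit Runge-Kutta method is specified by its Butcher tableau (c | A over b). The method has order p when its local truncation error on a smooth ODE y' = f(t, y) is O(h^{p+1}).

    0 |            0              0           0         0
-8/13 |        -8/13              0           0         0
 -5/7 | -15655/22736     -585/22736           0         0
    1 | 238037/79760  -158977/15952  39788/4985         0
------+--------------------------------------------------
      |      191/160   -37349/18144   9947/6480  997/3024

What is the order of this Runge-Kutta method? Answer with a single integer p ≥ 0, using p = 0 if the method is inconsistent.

4

b = (191/160, -37349/18144, 9947/6480, 997/3024)
c = (0, -8/13, -5/7, 1)
Ac = (0, 0, 45/2842, 861/1994)
Σ b_i: 191/160·1 + (-37349/18144)·1 + 9947/6480·1 + 997/3024·1 = 1 ✓
b·c: (-37349/18144)·(-8/13) + 9947/6480·(-5/7) + 997/3024·1 = 1/2 ✓
b·c²: (-37349/18144)·64/169 + 9947/6480·25/49 + 997/3024·1 = 1/3 ✓
b·Ac: 9947/6480·45/2842 + 997/3024·861/1994 = 1/6 ✓
b·c³: (-37349/18144)·(-512/2197) + 9947/6480·(-125/343) + 997/3024·1 = 1/4 ✓
b·(c∘Ac): 9947/6480·(-225/19894) + 997/3024·861/1994 = 1/8 ✓
b·Ac²: 9947/6480·(-180/18473) + 997/3024·3864/12961 = 1/12 ✓
b·A²c: 997/3024·126/997 = 1/24 ✓; 4 stages ⇒ order 4.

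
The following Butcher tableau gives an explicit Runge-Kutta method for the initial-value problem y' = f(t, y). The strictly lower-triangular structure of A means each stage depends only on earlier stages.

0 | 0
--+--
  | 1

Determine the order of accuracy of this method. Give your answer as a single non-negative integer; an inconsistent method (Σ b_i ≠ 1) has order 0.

1

b = (1)
c = (0)
Σ b_i: 1·1 = 1 ✓; 1 stage ⇒ order 1.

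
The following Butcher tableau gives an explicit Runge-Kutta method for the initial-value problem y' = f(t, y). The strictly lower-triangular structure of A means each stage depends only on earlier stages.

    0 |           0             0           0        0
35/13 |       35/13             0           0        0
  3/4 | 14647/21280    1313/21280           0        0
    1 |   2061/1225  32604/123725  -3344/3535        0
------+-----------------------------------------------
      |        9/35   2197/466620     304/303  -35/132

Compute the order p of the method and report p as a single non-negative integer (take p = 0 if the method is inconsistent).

4

b = (9/35, 2197/466620, 304/303, -35/132)
c = (0, 35/13, 3/4, 1)
Ac = (0, 0, 101/608, 0)
Σ b_i: 9/35·1 + 2197/466620·1 + 304/303·1 + (-35/132)·1 = 1 ✓
b·c: 2197/466620·35/13 + 304/303·3/4 + (-35/132)·1 = 1/2 ✓
b·c²: 2197/466620·1225/169 + 304/303·9/16 + (-35/132)·1 = 1/3 ✓
b·Ac: 304/303·101/608 = 1/6 ✓
b·c³: 2197/466620·42875/2197 + 304/303·27/64 + (-35/132)·1 = 1/4 ✓
b·(c∘Ac): 304/303·303/2432 = 1/8 ✓
b·Ac²: 304/303·3535/7904 + (-35/132)·627/455 = 1/12 ✓
b·A²c: (-35/132)·(-11/70) = 1/24 ✓; 4 stages ⇒ order 4.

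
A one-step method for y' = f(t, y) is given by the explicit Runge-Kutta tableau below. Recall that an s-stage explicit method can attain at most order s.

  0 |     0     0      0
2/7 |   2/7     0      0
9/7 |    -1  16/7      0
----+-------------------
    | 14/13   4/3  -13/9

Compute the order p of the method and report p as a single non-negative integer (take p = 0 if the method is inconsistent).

b = (14/13, 4/3, -13/9)
c = (0, 2/7, 9/7)
Ac = (0, 0, 32/49)
Σ b_i: 14/13·1 + 4/3·1 + (-13/9)·1 = 113/117 ≠ 1 ⇒ order 0.

0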